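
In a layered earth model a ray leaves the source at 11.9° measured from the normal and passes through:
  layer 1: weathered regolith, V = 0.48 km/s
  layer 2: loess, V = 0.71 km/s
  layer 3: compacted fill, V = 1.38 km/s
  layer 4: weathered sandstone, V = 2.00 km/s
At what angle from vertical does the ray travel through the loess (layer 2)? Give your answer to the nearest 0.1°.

17.8°

Ray parameter p = sin 11.9° / 0.48 = 4.2959e-01 s/km.
sin θ_2 = p·V_2 = 4.2959e-01 × 0.71 = 0.3050.
θ_2 = arcsin 0.3050 = 17.76°.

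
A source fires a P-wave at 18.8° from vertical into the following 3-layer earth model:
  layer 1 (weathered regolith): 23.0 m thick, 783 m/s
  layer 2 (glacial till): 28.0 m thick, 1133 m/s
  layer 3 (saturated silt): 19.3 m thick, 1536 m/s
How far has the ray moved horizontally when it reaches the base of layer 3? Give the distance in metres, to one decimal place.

38.3 m

Ray parameter p = sin 18.8° / 783 m/s = 4.1158e-04 s/m.
Layer 1: θ = 18.80°; offset = 23.0·tan 18.80° = 7.830 m.
Layer 2: sin θ = p·1133 = 0.4663 → θ = 27.80°; offset = 28.0·tan 27.80° = 14.760 m.
Layer 3: sin θ = p·1536 = 0.6322 → θ = 39.21°; offset = 19.3·tan 39.21° = 15.747 m.
Total horizontal offset = 38.337 m.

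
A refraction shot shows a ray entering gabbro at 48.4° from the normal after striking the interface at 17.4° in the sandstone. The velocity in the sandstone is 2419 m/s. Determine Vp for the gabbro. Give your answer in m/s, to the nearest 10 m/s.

sin 17.4° = 0.2990; sin 48.4° = 0.7478.
V₂ = V₁·(sin θ₂/sin θ₁) = 2419·(0.7478/0.2990) = 6049.09 m/s.

6050 m/s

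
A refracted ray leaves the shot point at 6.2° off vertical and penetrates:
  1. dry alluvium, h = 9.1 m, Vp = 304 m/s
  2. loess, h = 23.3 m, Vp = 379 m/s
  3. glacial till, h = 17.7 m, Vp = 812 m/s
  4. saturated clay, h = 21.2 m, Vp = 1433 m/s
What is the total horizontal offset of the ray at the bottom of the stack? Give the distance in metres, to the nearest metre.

22 m

Ray parameter p = sin 6.2° / 304 m/s = 3.5526e-04 s/m.
Layer 1: θ = 6.20°; offset = 9.1·tan 6.20° = 0.989 m.
Layer 2: sin θ = p·379 = 0.1346 → θ = 7.74°; offset = 23.3·tan 7.74° = 3.166 m.
Layer 3: sin θ = p·812 = 0.2885 → θ = 16.77°; offset = 17.7·tan 16.77° = 5.333 m.
Layer 4: sin θ = p·1433 = 0.5091 → θ = 30.60°; offset = 21.2·tan 30.60° = 12.539 m.
Σ offsets = 22.026 m.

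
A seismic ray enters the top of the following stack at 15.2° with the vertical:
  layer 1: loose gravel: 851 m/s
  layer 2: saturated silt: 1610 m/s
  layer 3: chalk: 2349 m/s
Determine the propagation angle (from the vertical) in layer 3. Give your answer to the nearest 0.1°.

46.4°

Snell's law across each interface conserves sin θ / V, so sin θ_3 = V_3·sin θ₁/V₁.
sin θ_3 = 2349 × sin 15.2° / 851 = 0.7237.
θ_3 = 46.36° from the vertical.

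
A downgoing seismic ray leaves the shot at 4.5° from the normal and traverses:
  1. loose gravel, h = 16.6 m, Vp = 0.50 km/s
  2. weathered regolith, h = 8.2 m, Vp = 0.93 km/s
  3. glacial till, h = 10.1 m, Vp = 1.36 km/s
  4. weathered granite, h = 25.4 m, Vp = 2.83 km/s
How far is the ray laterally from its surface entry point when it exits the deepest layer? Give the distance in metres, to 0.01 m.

p = sin θ₁/V₁ = sin 4.5°/0.50 = 1.5692e-01 s/km is conserved through the stack.
Layer 1: θ = 4.50°; offset = 16.6·tan 4.50° = 1.3064 m.
Layer 2: sin θ = p·0.93 = 0.1459 → θ = 8.39°; offset = 8.2·tan 8.39° = 1.2096 m.
Layer 3: sin θ = p·1.36 = 0.2134 → θ = 12.32°; offset = 10.1·tan 12.32° = 2.2063 m.
Layer 4: sin θ = p·2.83 = 0.4441 → θ = 26.36°; offset = 25.4·tan 26.36° = 12.5890 m.
Summing the layer offsets gives 17.3113 m.

17.31 m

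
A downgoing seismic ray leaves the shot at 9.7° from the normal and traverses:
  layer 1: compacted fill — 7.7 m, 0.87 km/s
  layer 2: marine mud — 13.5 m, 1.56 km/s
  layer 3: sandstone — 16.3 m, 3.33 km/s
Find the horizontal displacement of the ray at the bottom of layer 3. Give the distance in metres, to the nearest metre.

19 m

Apply Snell's law at each interface; in layer i the horizontal offset is hᵢ·tan θᵢ.
Layer 1: θ = 9.70°; offset = 7.7·tan 9.70° = 1.316 m.
Layer 2: sin θ = 1.56·sin 9.7°/0.87 = 0.3021, θ = 17.58°; offset = 13.5·tan 17.58° = 4.279 m.
Layer 3: sin θ = 3.33·sin 9.7°/0.87 = 0.6449, θ = 40.16°; offset = 16.3·tan 40.16° = 13.754 m.
Summing the layer offsets gives 19.349 m.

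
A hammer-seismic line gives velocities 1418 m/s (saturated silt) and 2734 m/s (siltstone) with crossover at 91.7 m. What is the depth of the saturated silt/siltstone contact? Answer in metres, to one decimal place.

x_cross = 2h·√((V₂+V₁)/(V₂−V₁)) → h = x_cross / (2·√((V₂+V₁)/(V₂−V₁))).
√((V₂+V₁)/(V₂−V₁)) = √((2734+1418)/(2734−1418)) = 1.7762.
h = 91.7 / (2·1.7762) = 25.81 m.

25.8 m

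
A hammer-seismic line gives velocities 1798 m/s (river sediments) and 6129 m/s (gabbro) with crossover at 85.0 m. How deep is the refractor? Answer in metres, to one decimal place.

x_cross = 2h·√((V₂+V₁)/(V₂−V₁)) → h = x_cross / (2·√((V₂+V₁)/(V₂−V₁))).
√((V₂+V₁)/(V₂−V₁)) = √((6129+1798)/(6129−1798)) = 1.3529.
h = 85.0 / (2·1.3529) = 31.41 m.

31.4 m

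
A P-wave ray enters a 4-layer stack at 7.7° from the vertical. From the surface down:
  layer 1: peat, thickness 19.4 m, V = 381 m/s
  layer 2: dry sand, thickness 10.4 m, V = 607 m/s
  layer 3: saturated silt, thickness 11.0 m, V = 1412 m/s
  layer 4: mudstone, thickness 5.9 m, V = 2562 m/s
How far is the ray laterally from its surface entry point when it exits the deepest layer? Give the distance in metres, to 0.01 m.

Ray parameter p = sin 7.7° / 381 m/s = 3.5167e-04 s/m.
Layer 1: θ = 7.70°; offset = 19.4·tan 7.70° = 2.6230 m.
Layer 2: sin θ = p·607 = 0.2135 → θ = 12.33°; offset = 10.4·tan 12.33° = 2.2724 m.
Layer 3: sin θ = p·1412 = 0.4966 → θ = 29.77°; offset = 11.0·tan 29.77° = 6.2928 m.
Layer 4: sin θ = p·2562 = 0.9010 → θ = 64.29°; offset = 5.9·tan 64.29° = 12.2521 m.
Summing the layer offsets gives 23.4403 m.

23.44 m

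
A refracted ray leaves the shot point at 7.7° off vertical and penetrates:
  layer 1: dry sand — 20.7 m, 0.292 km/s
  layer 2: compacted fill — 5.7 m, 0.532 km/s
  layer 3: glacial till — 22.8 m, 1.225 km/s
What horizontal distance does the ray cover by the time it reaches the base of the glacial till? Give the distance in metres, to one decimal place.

Apply Snell's law at each interface; in layer i the horizontal offset is hᵢ·tan θᵢ.
Layer 1: θ = 7.70°; offset = 20.7·tan 7.70° = 2.799 m.
Layer 2: sin θ = 0.532·sin 7.7°/0.292 = 0.2441, θ = 14.13°; offset = 5.7·tan 14.13° = 1.435 m.
Layer 3: sin θ = 1.225·sin 7.7°/0.292 = 0.5621, θ = 34.20°; offset = 22.8·tan 34.20° = 15.496 m.
Σ offsets = 19.729 m.

19.7 m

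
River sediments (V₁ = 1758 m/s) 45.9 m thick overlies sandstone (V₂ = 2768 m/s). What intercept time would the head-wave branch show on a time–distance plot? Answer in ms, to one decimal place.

θ_c = arcsin(V₁/V₂) = arcsin(1758/2768) = 39.43°; cos θ_c = 0.7724.
tᵢ = 2h·cos θ_c / V₁ = 2·45.9·0.7724 / 1758 = 0.04033 s.

40.3 ms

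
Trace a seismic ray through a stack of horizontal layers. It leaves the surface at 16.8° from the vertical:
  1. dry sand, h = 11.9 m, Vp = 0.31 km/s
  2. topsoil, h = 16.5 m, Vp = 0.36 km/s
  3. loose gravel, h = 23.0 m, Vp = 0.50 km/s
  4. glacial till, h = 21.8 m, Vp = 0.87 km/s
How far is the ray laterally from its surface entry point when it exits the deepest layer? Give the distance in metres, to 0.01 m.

p = sin θ₁/V₁ = sin 16.8°/0.31 = 9.3236e-01 s/km is conserved through the stack.
Layer 1: θ = 16.80°; offset = 11.9·tan 16.80° = 3.5928 m.
Layer 2: sin θ = p·0.36 = 0.3356 → θ = 19.61°; offset = 16.5·tan 19.61° = 5.8793 m.
Layer 3: sin θ = p·0.50 = 0.4662 → θ = 27.79°; offset = 23.0·tan 27.79° = 12.1197 m.
Layer 4: sin θ = p·0.87 = 0.8112 → θ = 54.21°; offset = 21.8·tan 54.21° = 30.2362 m.
Total horizontal offset = 51.8280 m.

51.83 m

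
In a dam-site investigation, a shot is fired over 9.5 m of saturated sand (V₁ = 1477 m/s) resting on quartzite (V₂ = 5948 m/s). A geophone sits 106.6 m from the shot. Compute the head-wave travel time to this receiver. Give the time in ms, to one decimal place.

θ_c = arcsin(V₁/V₂) = arcsin(1477/5948) = 14.38°, cos θ_c = 0.9687.
Intercept time tᵢ = 2h cos θ_c / V₁ = 2·9.5·0.9687/1477 = 0.01246 s.
t = x/V₂ + tᵢ = 106.6/5948 + 0.01246 = 0.03038 s.

30.4 ms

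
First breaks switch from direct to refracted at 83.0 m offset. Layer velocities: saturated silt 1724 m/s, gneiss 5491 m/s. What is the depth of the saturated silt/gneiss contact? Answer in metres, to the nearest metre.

x_cross = 2h·√((V₂+V₁)/(V₂−V₁)) → h = x_cross / (2·√((V₂+V₁)/(V₂−V₁))).
√((V₂+V₁)/(V₂−V₁)) = √((5491+1724)/(5491−1724)) = 1.3839.
h = 83.0 / (2·1.3839) = 29.99 m.

30 m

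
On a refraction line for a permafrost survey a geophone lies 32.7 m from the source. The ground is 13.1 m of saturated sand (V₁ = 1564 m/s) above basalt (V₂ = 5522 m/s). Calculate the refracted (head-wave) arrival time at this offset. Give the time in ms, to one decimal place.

θ_c = arcsin(V₁/V₂) = arcsin(1564/5522) = 16.45°, cos θ_c = 0.9591.
Intercept time tᵢ = 2h cos θ_c / V₁ = 2·13.1·0.9591/1564 = 0.01607 s.
t = x/V₂ + tᵢ = 32.7/5522 + 0.01607 = 0.02199 s.

22.0 ms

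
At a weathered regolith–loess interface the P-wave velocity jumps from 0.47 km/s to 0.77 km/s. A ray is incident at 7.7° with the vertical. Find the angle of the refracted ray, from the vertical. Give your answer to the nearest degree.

Snell's law: sin θ₂ = (V₂/V₁)·sin θ₁ = (0.77/0.47)·sin 7.7° = 0.2195.
θ₂ = sin⁻¹(0.2195) = 12.68° (from vertical).

13°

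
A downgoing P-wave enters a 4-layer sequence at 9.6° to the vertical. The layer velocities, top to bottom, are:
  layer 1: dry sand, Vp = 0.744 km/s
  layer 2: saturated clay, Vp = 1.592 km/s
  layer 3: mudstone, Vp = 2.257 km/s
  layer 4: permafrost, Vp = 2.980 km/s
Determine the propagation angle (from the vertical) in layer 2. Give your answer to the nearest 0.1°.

20.9°

Snell's law across each interface conserves sin θ / V, so sin θ_2 = V_2·sin θ₁/V₁.
sin θ_2 = 1.592 × sin 9.6° / 0.744 = 0.3568.
θ_2 = arcsin 0.3568 = 20.91°.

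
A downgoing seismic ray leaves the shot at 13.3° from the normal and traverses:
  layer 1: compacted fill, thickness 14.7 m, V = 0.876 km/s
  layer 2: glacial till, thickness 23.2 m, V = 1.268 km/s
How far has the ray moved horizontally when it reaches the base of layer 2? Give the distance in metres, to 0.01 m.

11.67 m

Apply Snell's law at each interface; in layer i the horizontal offset is hᵢ·tan θᵢ.
Layer 1: θ = 13.30°; offset = 14.7·tan 13.30° = 3.4749 m.
Layer 2: sin θ = 1.268·sin 13.3°/0.876 = 0.3330, θ = 19.45°; offset = 23.2·tan 19.45° = 8.1931 m.
Total horizontal offset = 11.6680 m.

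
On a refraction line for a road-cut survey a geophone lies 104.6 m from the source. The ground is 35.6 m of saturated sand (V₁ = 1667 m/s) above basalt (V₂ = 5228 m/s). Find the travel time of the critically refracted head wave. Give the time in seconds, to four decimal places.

0.0605 s

t = x/V₂ + 2h·√(V₂²−V₁²)/(V₁V₂).
√(V₂²−V₁²) = √(5228²−1667²) = 4955.1 m/s; delay term = 2·35.6·4955.1/(1667·5228) = 0.04048 s.
t = 104.6/5228 + 0.04048 = 0.06049 s.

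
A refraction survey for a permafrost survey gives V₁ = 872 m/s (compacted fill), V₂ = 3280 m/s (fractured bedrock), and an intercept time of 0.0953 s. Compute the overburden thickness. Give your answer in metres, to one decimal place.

h = tᵢ·V₁·V₂ / (2·√(V₂²−V₁²)).
√(V₂²−V₁²) = √(3280² − 872²) = 3162.0 m/s.
h = 0.0953 s × 872 × 3280 / (2 × 3162.0) = 43.10 m.

43.1 m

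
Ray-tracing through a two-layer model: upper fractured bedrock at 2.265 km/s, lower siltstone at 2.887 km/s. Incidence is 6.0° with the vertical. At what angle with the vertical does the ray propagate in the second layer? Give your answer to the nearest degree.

sin θ₁/V₁ = sin θ₂/V₂ ⇒ sin θ₂ = 2.887·sin 6.0°/2.265 = 2.887·0.1045/2.265 = 0.1332.
θ₂ = arcsin 0.1332 = 7.66° from the normal.

8°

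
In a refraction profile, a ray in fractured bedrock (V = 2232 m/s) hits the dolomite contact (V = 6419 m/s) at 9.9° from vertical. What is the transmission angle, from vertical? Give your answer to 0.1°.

29.6°

Snell's law: sin θ₂ = (V₂/V₁)·sin θ₁ = (6419/2232)·sin 9.9° = 0.4945.
θ₂ = arcsin 0.4945 = 29.63° from the normal.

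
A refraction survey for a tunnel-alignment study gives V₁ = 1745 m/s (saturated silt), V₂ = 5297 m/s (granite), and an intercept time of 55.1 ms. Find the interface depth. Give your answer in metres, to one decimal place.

θ_c = arcsin(1745/5297) = 19.23°; cos θ_c = 0.9442.
tᵢ = 2h cos θ_c/V₁ ⇒ h = tᵢ·V₁/(2 cos θ_c) = 0.0551·1745/(2·0.9442) = 50.92 m.

50.9 m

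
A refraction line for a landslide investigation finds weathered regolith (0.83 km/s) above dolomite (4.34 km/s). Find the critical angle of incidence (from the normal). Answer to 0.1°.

Critical incidence: sin θ_c = V₁/V₂ = 0.83/4.34 = 0.1912.
θ_c = arcsin 0.1912 = 11.03°.

11.0°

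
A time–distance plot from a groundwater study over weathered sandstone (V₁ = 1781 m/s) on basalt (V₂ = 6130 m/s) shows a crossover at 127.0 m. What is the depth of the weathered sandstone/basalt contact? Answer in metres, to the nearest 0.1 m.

47.1 m

x_cross = 2h·√((V₂+V₁)/(V₂−V₁)) → h = x_cross / (2·√((V₂+V₁)/(V₂−V₁))).
√((V₂+V₁)/(V₂−V₁)) = √((6130+1781)/(6130−1781)) = 1.3487.
h = 127.0 / (2·1.3487) = 47.08 m.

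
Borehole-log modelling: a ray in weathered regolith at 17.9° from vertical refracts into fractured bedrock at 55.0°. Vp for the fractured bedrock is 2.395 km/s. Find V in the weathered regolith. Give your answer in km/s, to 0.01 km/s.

0.90 km/s

sin 17.9° = 0.3074; sin 55.0° = 0.8192.
V₁ = V₂·(sin θ₁/sin θ₂) = 2.395·(0.3074/0.8192) = 0.90 km/s.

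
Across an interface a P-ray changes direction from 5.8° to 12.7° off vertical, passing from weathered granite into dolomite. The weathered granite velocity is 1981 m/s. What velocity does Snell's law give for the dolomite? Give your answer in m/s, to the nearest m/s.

sin 5.8° = 0.1011; sin 12.7° = 0.2198.
V₂ = V₁·(sin θ₂/sin θ₁) = 1981·(0.2198/0.1011) = 4309.63 m/s.

4310 m/s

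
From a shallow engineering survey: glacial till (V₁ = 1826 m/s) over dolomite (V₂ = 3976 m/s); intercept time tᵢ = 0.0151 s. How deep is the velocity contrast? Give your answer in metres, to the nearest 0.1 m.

15.5 m

θ_c = arcsin(1826/3976) = 27.34°; cos θ_c = 0.8883.
tᵢ = 2h cos θ_c/V₁ ⇒ h = tᵢ·V₁/(2 cos θ_c) = 0.0151·1826/(2·0.8883) = 15.52 m.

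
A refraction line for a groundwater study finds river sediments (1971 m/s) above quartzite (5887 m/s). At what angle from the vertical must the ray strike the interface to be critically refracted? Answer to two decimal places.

At critical incidence the refracted ray runs along the interface (θ₂ = 90°), so sin θ_c = V₁/V₂.
θ_c = arcsin(1971/5887) = arcsin 0.3348 = 19.56°.

19.56°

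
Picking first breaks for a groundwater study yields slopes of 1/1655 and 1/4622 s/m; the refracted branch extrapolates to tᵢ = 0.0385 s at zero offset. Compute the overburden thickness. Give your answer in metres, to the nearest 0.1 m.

h = tᵢ·V₁·V₂ / (2·√(V₂²−V₁²)).
√(V₂²−V₁²) = √(4622² − 1655²) = 4315.5 m/s.
h = 0.0385 s × 1655 × 4622 / (2 × 4315.5) = 34.12 m.

34.1 m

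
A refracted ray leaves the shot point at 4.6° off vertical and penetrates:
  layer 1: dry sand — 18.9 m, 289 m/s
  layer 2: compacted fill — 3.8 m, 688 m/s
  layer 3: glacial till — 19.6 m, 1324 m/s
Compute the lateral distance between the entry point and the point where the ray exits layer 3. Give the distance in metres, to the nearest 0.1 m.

10.0 m

Ray parameter p = sin 4.6° / 289 m/s = 2.7750e-04 s/m.
Layer 1: θ = 4.60°; offset = 18.9·tan 4.60° = 1.521 m.
Layer 2: sin θ = p·688 = 0.1909 → θ = 11.01°; offset = 3.8·tan 11.01° = 0.739 m.
Layer 3: sin θ = p·1324 = 0.3674 → θ = 21.56°; offset = 19.6·tan 21.56° = 7.743 m.
Summing the layer offsets gives 10.003 m.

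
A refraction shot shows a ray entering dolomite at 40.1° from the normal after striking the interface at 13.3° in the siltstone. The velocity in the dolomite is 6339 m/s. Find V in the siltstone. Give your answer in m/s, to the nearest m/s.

Snell's law: sin 13.3°/V₁ = sin 40.1°/V₂.
V₁ = V₂·sin 13.3°/sin 40.1° = 6339 × 0.3572 = 2263.98 m/s.

2264 m/s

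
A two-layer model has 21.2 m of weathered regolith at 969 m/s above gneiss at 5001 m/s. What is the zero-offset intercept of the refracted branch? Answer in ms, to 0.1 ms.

tᵢ = 2h·√(V₂²−V₁²)/(V₁V₂).
√(V₂²−V₁²) = √(5001²−969²) = 4906.2 m/s.
tᵢ = 2·21.2·4906.2/(969·5001) = 0.04293 s.

42.9 ms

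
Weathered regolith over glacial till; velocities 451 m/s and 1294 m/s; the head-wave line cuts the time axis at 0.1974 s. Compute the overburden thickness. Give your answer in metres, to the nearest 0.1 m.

θ_c = arcsin(451/1294) = 20.40°; cos θ_c = 0.9373.
tᵢ = 2h cos θ_c/V₁ ⇒ h = tᵢ·V₁/(2 cos θ_c) = 0.1974·451/(2·0.9373) = 47.49 m.

47.5 m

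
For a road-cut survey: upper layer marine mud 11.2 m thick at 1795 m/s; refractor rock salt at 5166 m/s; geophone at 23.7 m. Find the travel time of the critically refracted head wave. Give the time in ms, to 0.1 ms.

16.3 ms

θ_c = arcsin(V₁/V₂) = arcsin(1795/5166) = 20.33°, cos θ_c = 0.9377.
Intercept time tᵢ = 2h cos θ_c / V₁ = 2·11.2·0.9377/1795 = 0.01170 s.
t = x/V₂ + tᵢ = 23.7/5166 + 0.01170 = 0.01629 s.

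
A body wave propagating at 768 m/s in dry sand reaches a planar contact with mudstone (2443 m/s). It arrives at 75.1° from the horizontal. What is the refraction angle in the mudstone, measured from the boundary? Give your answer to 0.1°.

35.1°

Angle from the normal: 90° − 75.1° = 14.9°.
sin θ₁/V₁ = sin θ₂/V₂ ⇒ sin θ₂ = 2443·sin 14.9°/768 = 2443·0.2571/768 = 0.8179.
θ₂ = arcsin 0.8179 = 54.88° from the normal.
From the interface: 90° − 54.88° = 35.12°.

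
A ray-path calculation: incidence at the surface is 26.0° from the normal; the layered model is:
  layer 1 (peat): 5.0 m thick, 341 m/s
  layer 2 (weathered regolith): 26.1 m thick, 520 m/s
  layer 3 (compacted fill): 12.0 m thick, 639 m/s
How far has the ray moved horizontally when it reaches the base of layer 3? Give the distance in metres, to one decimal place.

Apply Snell's law at each interface; in layer i the horizontal offset is hᵢ·tan θᵢ.
Layer 1: θ = 26.00°; offset = 5.0·tan 26.00° = 2.439 m.
Layer 2: sin θ = 520·sin 26.0°/341 = 0.6685, θ = 41.95°; offset = 26.1·tan 41.95° = 23.459 m.
Layer 3: sin θ = 639·sin 26.0°/341 = 0.8215, θ = 55.23°; offset = 12.0·tan 55.23° = 17.286 m.
Summing the layer offsets gives 43.184 m.

43.2 m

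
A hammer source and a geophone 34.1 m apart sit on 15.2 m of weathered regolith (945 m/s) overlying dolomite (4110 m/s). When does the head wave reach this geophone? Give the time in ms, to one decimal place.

t = x/V₂ + 2h·√(V₂²−V₁²)/(V₁V₂).
√(V₂²−V₁²) = √(4110²−945²) = 3999.9 m/s; delay term = 2·15.2·3999.9/(945·4110) = 0.03131 s.
t = 34.1/4110 + 0.03131 = 0.03960 s.

39.6 ms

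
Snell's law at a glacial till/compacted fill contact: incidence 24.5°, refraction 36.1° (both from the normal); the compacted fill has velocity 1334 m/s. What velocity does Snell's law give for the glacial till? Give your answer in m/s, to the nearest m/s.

939 m/s

sin 24.5° = 0.4147; sin 36.1° = 0.5892.
V₁ = V₂·(sin θ₁/sin θ₂) = 1334·(0.4147/0.5892) = 938.91 m/s.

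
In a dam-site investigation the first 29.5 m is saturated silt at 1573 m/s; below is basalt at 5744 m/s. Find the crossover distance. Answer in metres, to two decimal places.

x_cross = 2h·√((V₂+V₁)/(V₂−V₁)).
(V₂+V₁)/(V₂−V₁) = (5744+1573)/(5744−1573) = 1.7543; √ = 1.3245.
x_cross = 2·29.5·1.3245 = 78.14 m.

78.14 m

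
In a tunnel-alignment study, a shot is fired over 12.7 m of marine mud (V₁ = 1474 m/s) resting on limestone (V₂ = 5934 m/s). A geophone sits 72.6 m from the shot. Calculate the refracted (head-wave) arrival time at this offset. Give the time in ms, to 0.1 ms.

θ_c = arcsin(V₁/V₂) = arcsin(1474/5934) = 14.38°, cos θ_c = 0.9687.
Intercept time tᵢ = 2h cos θ_c / V₁ = 2·12.7·0.9687/1474 = 0.01669 s.
t = x/V₂ + tᵢ = 72.6/5934 + 0.01669 = 0.02893 s.

28.9 ms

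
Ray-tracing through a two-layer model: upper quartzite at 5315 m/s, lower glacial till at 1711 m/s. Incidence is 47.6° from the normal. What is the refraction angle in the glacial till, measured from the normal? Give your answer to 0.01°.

sin θ₁/V₁ = sin θ₂/V₂ ⇒ sin θ₂ = 1711·sin 47.6°/5315 = 1711·0.7385/5315 = 0.2377.
θ₂ = arcsin 0.2377 = 13.75° from the normal.

13.75°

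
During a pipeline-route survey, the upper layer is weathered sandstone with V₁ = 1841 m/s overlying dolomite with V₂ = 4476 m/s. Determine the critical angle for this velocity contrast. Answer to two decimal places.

Critical incidence: sin θ_c = V₁/V₂ = 1841/4476 = 0.4113.
θ_c = arcsin 0.4113 = 24.29°.

24.29°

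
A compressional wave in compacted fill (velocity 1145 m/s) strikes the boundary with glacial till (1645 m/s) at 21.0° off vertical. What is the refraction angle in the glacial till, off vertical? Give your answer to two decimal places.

sin θ₁/V₁ = sin θ₂/V₂ ⇒ sin θ₂ = 1645·sin 21.0°/1145 = 1645·0.3584/1145 = 0.5149.
θ₂ = sin⁻¹(0.5149) = 30.99° (from vertical).

30.99°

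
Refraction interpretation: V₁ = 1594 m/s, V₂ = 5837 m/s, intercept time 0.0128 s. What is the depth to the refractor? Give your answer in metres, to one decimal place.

10.6 m

θ_c = arcsin(1594/5837) = 15.85°; cos θ_c = 0.9620.
tᵢ = 2h cos θ_c/V₁ ⇒ h = tᵢ·V₁/(2 cos θ_c) = 0.0128·1594/(2·0.9620) = 10.60 m.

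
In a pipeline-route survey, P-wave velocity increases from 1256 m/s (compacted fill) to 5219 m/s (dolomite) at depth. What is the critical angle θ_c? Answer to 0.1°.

Critical incidence: sin θ_c = V₁/V₂ = 1256/5219 = 0.2407.
θ_c = arcsin 0.2407 = 13.93°.

13.9°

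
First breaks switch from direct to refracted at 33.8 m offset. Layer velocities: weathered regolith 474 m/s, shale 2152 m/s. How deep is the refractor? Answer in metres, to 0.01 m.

13.51 m

h = (x_cross/2)·√((V₂−V₁)/(V₂+V₁)).
(V₂−V₁)/(V₂+V₁) = (2152−474)/(2152+474) = 0.6390; √ = 0.7994.
h = (33.8/2)·0.7994 = 13.51 m.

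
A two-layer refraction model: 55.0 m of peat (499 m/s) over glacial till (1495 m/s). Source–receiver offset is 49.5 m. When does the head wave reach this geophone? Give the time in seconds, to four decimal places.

θ_c = arcsin(V₁/V₂) = arcsin(499/1495) = 19.50°, cos θ_c = 0.9427.
Intercept time tᵢ = 2h cos θ_c / V₁ = 2·55.0·0.9427/499 = 0.20780 s.
t = x/V₂ + tᵢ = 49.5/1495 + 0.20780 = 0.24091 s.

0.2409 s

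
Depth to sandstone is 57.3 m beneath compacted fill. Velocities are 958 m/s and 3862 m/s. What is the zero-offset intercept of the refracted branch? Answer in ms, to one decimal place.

tᵢ = 2h·√(V₂²−V₁²)/(V₁V₂).
√(V₂²−V₁²) = √(3862²−958²) = 3741.3 m/s.
tᵢ = 2·57.3·3741.3/(958·3862) = 0.11589 s.

115.9 ms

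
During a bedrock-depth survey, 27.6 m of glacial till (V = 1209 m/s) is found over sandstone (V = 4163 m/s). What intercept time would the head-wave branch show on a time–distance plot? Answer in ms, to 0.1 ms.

θ_c = arcsin(V₁/V₂) = arcsin(1209/4163) = 16.88°; cos θ_c = 0.9569.
tᵢ = 2h·cos θ_c / V₁ = 2·27.6·0.9569 / 1209 = 0.04369 s.

43.7 ms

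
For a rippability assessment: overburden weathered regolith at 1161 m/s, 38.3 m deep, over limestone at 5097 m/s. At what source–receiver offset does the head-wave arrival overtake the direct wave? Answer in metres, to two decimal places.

x_cross = 2h·√((V₂+V₁)/(V₂−V₁)).
(V₂+V₁)/(V₂−V₁) = (5097+1161)/(5097−1161) = 1.5899; √ = 1.2609.
x_cross = 2·38.3·1.2609 = 96.59 m.

96.59 m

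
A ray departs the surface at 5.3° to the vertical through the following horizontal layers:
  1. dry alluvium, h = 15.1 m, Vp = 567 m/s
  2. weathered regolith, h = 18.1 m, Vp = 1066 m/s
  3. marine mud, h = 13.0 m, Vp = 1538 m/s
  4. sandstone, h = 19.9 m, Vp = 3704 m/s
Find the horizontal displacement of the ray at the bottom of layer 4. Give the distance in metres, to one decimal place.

Ray parameter p = sin 5.3° / 567 m/s = 1.6291e-04 s/m.
Layer 1: θ = 5.30°; offset = 15.1·tan 5.30° = 1.401 m.
Layer 2: sin θ = p·1066 = 0.1737 → θ = 10.00°; offset = 18.1·tan 10.00° = 3.192 m.
Layer 3: sin θ = p·1538 = 0.2506 → θ = 14.51°; offset = 13.0·tan 14.51° = 3.365 m.
Layer 4: sin θ = p·3704 = 0.6034 → θ = 37.12°; offset = 19.9·tan 37.12° = 15.059 m.
Summing the layer offsets gives 23.016 m.

23.0 m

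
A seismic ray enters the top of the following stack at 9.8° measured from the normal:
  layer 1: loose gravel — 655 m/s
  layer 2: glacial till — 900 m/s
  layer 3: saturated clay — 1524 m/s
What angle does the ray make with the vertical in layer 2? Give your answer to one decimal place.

Ray parameter p = sin 9.8° / 655 = 2.5986e-04 s/m.
sin θ_2 = p·V_2 = 2.5986e-04 × 900 = 0.2339.
θ_2 = 13.53° from the vertical.

13.5°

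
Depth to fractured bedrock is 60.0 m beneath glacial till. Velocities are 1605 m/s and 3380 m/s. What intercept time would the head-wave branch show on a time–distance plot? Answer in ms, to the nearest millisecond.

66 ms

θ_c = arcsin(V₁/V₂) = arcsin(1605/3380) = 28.35°; cos θ_c = 0.8801.
tᵢ = 2h·cos θ_c / V₁ = 2·60.0·0.8801 / 1605 = 0.06580 s.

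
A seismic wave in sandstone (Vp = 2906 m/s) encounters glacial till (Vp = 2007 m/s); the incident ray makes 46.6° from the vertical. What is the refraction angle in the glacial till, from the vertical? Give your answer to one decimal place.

Snell's law: sin θ₂ = (V₂/V₁)·sin θ₁ = (2007/2906)·sin 46.6° = 0.5018.
θ₂ = sin⁻¹(0.5018) = 30.12° (from vertical).

30.1°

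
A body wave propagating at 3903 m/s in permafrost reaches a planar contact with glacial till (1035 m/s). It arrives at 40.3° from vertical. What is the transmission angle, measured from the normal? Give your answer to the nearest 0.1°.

sin θ₁/V₁ = sin θ₂/V₂ ⇒ sin θ₂ = 1035·sin 40.3°/3903 = 1035·0.6468/3903 = 0.1715.
θ₂ = arcsin 0.1715 = 9.88° from the normal.

9.9°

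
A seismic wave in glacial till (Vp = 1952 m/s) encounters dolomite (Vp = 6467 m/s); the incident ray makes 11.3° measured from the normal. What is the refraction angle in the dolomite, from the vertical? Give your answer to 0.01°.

sin θ₁/V₁ = sin θ₂/V₂ ⇒ sin θ₂ = 6467·sin 11.3°/1952 = 6467·0.1959/1952 = 0.6492.
θ₂ = arcsin 0.6492 = 40.48° from the normal.

40.48°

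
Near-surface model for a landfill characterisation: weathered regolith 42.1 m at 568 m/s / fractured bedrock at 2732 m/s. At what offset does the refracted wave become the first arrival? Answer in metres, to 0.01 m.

x_cross = 2h·√((V₂+V₁)/(V₂−V₁)).
(V₂+V₁)/(V₂−V₁) = (2732+568)/(2732−568) = 1.5250; √ = 1.2349.
x_cross = 2·42.1·1.2349 = 103.98 m.

103.98 m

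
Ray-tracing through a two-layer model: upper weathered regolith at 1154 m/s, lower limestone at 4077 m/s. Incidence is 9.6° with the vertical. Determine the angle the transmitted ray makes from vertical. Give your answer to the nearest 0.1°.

36.1°

Snell's law: sin θ₂ = (V₂/V₁)·sin θ₁ = (4077/1154)·sin 9.6° = 0.5892.
θ₂ = arcsin 0.5892 = 36.10° from the normal.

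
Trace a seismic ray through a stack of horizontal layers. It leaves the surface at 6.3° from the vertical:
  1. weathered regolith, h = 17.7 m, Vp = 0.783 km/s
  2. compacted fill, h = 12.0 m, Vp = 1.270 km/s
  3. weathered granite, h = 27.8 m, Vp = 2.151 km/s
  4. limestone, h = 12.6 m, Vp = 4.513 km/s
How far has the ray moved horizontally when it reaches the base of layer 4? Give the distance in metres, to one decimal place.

Apply Snell's law at each interface; in layer i the horizontal offset is hᵢ·tan θᵢ.
Layer 1: θ = 6.30°; offset = 17.7·tan 6.30° = 1.954 m.
Layer 2: sin θ = 1.270·sin 6.3°/0.783 = 0.1780, θ = 10.25°; offset = 12.0·tan 10.25° = 2.170 m.
Layer 3: sin θ = 2.151·sin 6.3°/0.783 = 0.3015, θ = 17.54°; offset = 27.8·tan 17.54° = 8.789 m.
Layer 4: sin θ = 4.513·sin 6.3°/0.783 = 0.6325, θ = 39.23°; offset = 12.6·tan 39.23° = 10.288 m.
Summing the layer offsets gives 23.202 m.

23.2 m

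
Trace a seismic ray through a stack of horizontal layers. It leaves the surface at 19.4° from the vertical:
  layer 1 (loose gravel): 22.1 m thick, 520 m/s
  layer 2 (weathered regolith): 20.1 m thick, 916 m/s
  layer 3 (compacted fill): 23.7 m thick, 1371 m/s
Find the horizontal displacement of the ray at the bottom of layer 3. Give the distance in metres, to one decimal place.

Ray parameter p = sin 19.4° / 520 m/s = 6.3877e-04 s/m.
Layer 1: θ = 19.40°; offset = 22.1·tan 19.40° = 7.783 m.
Layer 2: sin θ = p·916 = 0.5851 → θ = 35.81°; offset = 20.1·tan 35.81° = 14.502 m.
Layer 3: sin θ = p·1371 = 0.8758 → θ = 61.13°; offset = 23.7·tan 61.13° = 42.994 m.
Summing the layer offsets gives 65.279 m.

65.3 m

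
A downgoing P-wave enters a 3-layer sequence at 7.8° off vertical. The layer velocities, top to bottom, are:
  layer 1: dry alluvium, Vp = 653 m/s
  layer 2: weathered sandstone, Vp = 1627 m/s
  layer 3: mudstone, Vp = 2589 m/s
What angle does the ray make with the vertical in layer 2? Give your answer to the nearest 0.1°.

Ray parameter p = sin 7.8° / 653 = 2.0783e-04 s/m.
sin θ_2 = p·V_2 = 2.0783e-04 × 1627 = 0.3381.
θ_2 = 19.76° from the vertical.

19.8°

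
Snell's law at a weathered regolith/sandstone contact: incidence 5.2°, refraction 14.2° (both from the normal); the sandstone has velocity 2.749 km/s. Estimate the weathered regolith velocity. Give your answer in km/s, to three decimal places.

sin 5.2° = 0.0906; sin 14.2° = 0.2453.
V₁ = V₂·(sin θ₁/sin θ₂) = 2.749·(0.0906/0.2453) = 1.016 km/s.

1.016 km/s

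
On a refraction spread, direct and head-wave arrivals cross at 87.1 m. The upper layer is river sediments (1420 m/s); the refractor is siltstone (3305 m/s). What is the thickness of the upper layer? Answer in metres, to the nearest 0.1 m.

x_cross = 2h·√((V₂+V₁)/(V₂−V₁)) → h = x_cross / (2·√((V₂+V₁)/(V₂−V₁))).
√((V₂+V₁)/(V₂−V₁)) = √((3305+1420)/(3305−1420)) = 1.5832.
h = 87.1 / (2·1.5832) = 27.51 m.

27.5 m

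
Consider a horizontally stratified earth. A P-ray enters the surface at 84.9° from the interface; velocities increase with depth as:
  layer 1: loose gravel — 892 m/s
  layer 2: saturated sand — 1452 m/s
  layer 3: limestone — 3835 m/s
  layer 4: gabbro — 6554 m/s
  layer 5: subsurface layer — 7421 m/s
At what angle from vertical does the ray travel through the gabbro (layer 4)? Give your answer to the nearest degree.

41°

From the normal: θ₁ = 90° − 84.9° = 5.1°.
Ray parameter p = sin 5.1° / 892 = 9.9657e-05 s/m.
sin θ_4 = p·V_4 = 9.9657e-05 × 6554 = 0.6532.
θ_4 = arcsin 0.6532 = 40.78°.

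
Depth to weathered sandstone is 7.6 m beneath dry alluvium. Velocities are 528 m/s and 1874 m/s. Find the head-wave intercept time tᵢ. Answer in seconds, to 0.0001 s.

θ_c = arcsin(V₁/V₂) = arcsin(528/1874) = 16.36°; cos θ_c = 0.9595.
tᵢ = 2h·cos θ_c / V₁ = 2·7.6·0.9595 / 528 = 0.02762 s.

0.0276 s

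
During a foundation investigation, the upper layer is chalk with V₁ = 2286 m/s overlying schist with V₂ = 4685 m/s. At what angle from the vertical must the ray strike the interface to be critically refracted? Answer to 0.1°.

29.2°

Critical incidence: sin θ_c = V₁/V₂ = 2286/4685 = 0.4879.
θ_c = arcsin 0.4879 = 29.21°.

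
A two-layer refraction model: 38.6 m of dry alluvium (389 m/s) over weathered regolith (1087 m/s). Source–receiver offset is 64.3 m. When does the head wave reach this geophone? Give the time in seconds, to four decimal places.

θ_c = arcsin(V₁/V₂) = arcsin(389/1087) = 20.97°, cos θ_c = 0.9338.
Intercept time tᵢ = 2h cos θ_c / V₁ = 2·38.6·0.9338/389 = 0.18531 s.
t = x/V₂ + tᵢ = 64.3/1087 + 0.18531 = 0.24447 s.

0.2445 s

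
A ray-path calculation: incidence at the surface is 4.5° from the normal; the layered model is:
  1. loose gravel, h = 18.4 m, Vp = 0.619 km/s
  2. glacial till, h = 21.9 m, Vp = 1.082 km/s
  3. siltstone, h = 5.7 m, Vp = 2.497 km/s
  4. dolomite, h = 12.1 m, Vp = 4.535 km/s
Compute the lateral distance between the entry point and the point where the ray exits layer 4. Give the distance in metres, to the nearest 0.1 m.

14.9 m

p = sin θ₁/V₁ = sin 4.5°/0.619 = 1.2675e-01 s/km is conserved through the stack.
Layer 1: θ = 4.50°; offset = 18.4·tan 4.50° = 1.448 m.
Layer 2: sin θ = p·1.082 = 0.1371 → θ = 7.88°; offset = 21.9·tan 7.88° = 3.032 m.
Layer 3: sin θ = p·2.497 = 0.3165 → θ = 18.45°; offset = 5.7·tan 18.45° = 1.902 m.
Layer 4: sin θ = p·4.535 = 0.5748 → θ = 35.09°; offset = 12.1·tan 35.09° = 8.500 m.
Summing the layer offsets gives 14.882 m.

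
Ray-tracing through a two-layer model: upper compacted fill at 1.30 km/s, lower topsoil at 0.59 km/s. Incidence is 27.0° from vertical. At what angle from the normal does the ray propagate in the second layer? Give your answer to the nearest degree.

12°

Snell's law: sin θ₂ = (V₂/V₁)·sin θ₁ = (0.59/1.30)·sin 27.0° = 0.2060.
θ₂ = sin⁻¹(0.2060) = 11.89° (from vertical).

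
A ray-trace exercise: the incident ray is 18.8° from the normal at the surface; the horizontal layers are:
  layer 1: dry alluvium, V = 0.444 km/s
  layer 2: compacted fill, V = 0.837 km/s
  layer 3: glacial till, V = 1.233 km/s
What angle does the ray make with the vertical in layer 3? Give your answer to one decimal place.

Ray parameter p = sin 18.8° / 0.444 = 7.2582e-01 s/km.
sin θ_3 = p·V_3 = 7.2582e-01 × 1.233 = 0.8949.
θ_3 = 63.50° from the vertical.

63.5°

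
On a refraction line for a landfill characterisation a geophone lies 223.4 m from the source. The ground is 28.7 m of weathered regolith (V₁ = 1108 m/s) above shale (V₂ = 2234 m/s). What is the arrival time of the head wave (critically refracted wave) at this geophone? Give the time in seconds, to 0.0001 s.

θ_c = arcsin(V₁/V₂) = arcsin(1108/2234) = 29.73°, cos θ_c = 0.8683.
Intercept time tᵢ = 2h cos θ_c / V₁ = 2·28.7·0.8683/1108 = 0.04498 s.
t = x/V₂ + tᵢ = 223.4/2234 + 0.04498 = 0.14498 s.

0.1450 s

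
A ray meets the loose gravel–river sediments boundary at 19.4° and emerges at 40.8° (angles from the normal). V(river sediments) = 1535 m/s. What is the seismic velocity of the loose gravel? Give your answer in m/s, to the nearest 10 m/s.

780 m/s

sin 19.4° = 0.3322; sin 40.8° = 0.6534.
V₁ = V₂·(sin θ₁/sin θ₂) = 1535·(0.3322/0.6534) = 780.30 m/s.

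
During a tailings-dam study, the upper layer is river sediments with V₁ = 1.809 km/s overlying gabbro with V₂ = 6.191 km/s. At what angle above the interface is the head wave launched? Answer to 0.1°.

Critical incidence: sin θ_c = V₁/V₂ = 1.809/6.191 = 0.2922.
θ_c = arcsin 0.2922 = 16.99°.
Measured from the interface: 90° − 16.99° = 73.01°.

73.0°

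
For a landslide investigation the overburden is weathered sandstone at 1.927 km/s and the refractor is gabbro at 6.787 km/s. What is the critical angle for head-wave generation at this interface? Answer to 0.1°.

16.5°

At critical incidence the refracted ray runs along the interface (θ₂ = 90°), so sin θ_c = V₁/V₂.
θ_c = arcsin(1.927/6.787) = arcsin 0.2839 = 16.49°.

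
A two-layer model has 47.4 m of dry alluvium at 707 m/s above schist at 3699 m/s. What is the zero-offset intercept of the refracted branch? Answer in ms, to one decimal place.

131.6 ms

tᵢ = 2h·√(V₂²−V₁²)/(V₁V₂).
√(V₂²−V₁²) = √(3699²−707²) = 3630.8 m/s.
tᵢ = 2·47.4·3630.8/(707·3699) = 0.13162 s.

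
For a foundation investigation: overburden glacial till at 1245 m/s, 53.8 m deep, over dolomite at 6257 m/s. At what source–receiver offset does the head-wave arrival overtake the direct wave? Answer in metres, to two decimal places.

131.64 m

θ_c = arcsin(1245/6257) = 11.48°, so cos θ_c = 0.9800 and tᵢ = 2h cos θ_c/V₁ = 0.0847 s.
At crossover x/V₁ = x/V₂ + tᵢ ⇒ x = tᵢ/(1/V₁ − 1/V₂) = 0.08470/(8.0321e-04 − 1.5982e-04) = 131.64 m.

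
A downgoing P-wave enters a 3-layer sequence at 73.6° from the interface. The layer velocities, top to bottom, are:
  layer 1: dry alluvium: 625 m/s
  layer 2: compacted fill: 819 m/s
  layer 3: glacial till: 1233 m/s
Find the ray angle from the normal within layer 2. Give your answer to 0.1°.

21.7°

From the normal: θ₁ = 90° − 73.6° = 16.4°.
Snell's law across each interface conserves sin θ / V, so sin θ_2 = V_2·sin θ₁/V₁.
sin θ_2 = 819 × sin 16.4° / 625 = 0.3700.
θ_2 = 21.71° from the vertical.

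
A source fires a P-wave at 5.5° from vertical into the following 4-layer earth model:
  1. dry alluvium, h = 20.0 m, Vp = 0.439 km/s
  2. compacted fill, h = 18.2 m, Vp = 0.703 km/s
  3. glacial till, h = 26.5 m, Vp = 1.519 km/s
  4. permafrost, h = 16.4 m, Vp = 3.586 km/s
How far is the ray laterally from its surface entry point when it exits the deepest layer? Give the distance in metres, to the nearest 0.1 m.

Apply Snell's law at each interface; in layer i the horizontal offset is hᵢ·tan θᵢ.
Layer 1: θ = 5.50°; offset = 20.0·tan 5.50° = 1.926 m.
Layer 2: sin θ = 0.703·sin 5.5°/0.439 = 0.1535, θ = 8.83°; offset = 18.2·tan 8.83° = 2.827 m.
Layer 3: sin θ = 1.519·sin 5.5°/0.439 = 0.3316, θ = 19.37°; offset = 26.5·tan 19.37° = 9.316 m.
Layer 4: sin θ = 3.586·sin 5.5°/0.439 = 0.7829, θ = 51.53°; offset = 16.4·tan 51.53° = 20.639 m.
Total horizontal offset = 34.707 m.

34.7 m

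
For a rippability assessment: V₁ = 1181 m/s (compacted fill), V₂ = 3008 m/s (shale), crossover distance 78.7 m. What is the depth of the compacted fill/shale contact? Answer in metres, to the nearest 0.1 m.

26.0 m

x_cross = 2h·√((V₂+V₁)/(V₂−V₁)) → h = x_cross / (2·√((V₂+V₁)/(V₂−V₁))).
√((V₂+V₁)/(V₂−V₁)) = √((3008+1181)/(3008−1181)) = 1.5142.
h = 78.7 / (2·1.5142) = 25.99 m.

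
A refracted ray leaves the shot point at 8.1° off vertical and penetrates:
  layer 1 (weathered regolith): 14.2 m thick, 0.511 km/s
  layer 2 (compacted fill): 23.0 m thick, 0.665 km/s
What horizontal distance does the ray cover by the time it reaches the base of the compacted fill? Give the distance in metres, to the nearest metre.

Apply Snell's law at each interface; in layer i the horizontal offset is hᵢ·tan θᵢ.
Layer 1: θ = 8.10°; offset = 14.2·tan 8.10° = 2.021 m.
Layer 2: sin θ = 0.665·sin 8.1°/0.511 = 0.1834, θ = 10.57°; offset = 23.0·tan 10.57° = 4.290 m.
Total horizontal offset = 6.311 m.

6 m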